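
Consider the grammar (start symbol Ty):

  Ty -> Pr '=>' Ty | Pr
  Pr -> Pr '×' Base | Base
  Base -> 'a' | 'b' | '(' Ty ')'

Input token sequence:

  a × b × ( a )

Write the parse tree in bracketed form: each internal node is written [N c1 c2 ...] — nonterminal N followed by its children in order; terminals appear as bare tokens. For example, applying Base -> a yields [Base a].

Ty
Pr
Pr × Base
Pr × Base × Base
Base × Base × Base
a × Base × Base
a × b × Base
a × b × ( Ty )
a × b × ( Pr )
a × b × ( Base )
a × b × ( a )

[Ty [Pr [Pr [Pr [Base a]] × [Base b]] × [Base ( [Ty [Pr [Base a]]] )]]]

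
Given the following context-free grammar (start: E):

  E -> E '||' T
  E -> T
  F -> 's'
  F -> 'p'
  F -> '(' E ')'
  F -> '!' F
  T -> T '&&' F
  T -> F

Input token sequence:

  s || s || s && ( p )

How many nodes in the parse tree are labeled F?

5

[E [E [E [T [F s]]] || [T [F s]]] || [T [T [F s]] && [F ( [E [T [F p]]] )]]]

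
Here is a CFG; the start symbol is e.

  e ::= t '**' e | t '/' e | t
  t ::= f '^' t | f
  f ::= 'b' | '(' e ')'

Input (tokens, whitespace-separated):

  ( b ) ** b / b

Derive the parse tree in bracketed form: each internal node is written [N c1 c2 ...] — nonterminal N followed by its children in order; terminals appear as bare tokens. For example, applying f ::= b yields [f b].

[e [t [f ( [e [t [f b]]] )]] ** [e [t [f b]] / [e [t [f b]]]]]

e
t ** e
f ** e
( e ) ** e
( t ) ** e
( f ) ** e
( b ) ** e
( b ) ** t / e
( b ) ** f / e
( b ) ** b / e
( b ) ** b / t
( b ) ** b / f
( b ) ** b / b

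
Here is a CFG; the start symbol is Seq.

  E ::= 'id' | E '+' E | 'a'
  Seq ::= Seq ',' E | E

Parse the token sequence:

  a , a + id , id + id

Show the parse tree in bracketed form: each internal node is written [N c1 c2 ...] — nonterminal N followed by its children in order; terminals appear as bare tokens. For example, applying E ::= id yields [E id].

Seq
Seq , E
Seq , E , E
E , E , E
a , E , E
a , E + E , E
a , a + E , E
a , a + id , E
a , a + id , E + E
a , a + id , id + E
a , a + id , id + id

[Seq [Seq [Seq [E a]] , [E [E a] + [E id]]] , [E [E id] + [E id]]]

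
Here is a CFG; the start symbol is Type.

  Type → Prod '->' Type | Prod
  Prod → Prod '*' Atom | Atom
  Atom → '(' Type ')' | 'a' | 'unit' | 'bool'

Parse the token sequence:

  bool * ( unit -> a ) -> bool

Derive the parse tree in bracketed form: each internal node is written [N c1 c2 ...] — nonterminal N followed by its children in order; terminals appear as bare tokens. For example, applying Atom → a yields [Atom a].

Type
Prod -> Type
Prod * Atom -> Type
Atom * Atom -> Type
bool * Atom -> Type
bool * ( Type ) -> Type
bool * ( Prod -> Type ) -> Type
bool * ( Atom -> Type ) -> Type
bool * ( unit -> Type ) -> Type
bool * ( unit -> Prod ) -> Type
bool * ( unit -> Atom ) -> Type
bool * ( unit -> a ) -> Type
bool * ( unit -> a ) -> Prod
bool * ( unit -> a ) -> Atom
bool * ( unit -> a ) -> bool

[Type [Prod [Prod [Atom bool]] * [Atom ( [Type [Prod [Atom unit]] -> [Type [Prod [Atom a]]]] )]] -> [Type [Prod [Atom bool]]]]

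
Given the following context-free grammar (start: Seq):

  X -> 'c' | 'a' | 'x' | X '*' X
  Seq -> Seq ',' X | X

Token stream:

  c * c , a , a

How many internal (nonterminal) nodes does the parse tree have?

8

[Seq [Seq [Seq [X [X c] * [X c]]] , [X a]] , [X a]]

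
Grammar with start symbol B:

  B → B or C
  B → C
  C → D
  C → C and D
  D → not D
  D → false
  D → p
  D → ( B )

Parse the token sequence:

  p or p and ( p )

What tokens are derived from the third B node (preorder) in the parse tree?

[B [B [C [D p]]] or [C [C [D p]] and [D ( [B [C [D p]]] )]]]

p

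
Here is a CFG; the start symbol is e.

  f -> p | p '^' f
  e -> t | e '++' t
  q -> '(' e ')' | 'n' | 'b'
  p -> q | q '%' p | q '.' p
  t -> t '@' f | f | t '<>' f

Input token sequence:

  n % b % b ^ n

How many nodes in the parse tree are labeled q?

4

[e [t [f [p [q n] % [p [q b] % [p [q b]]]] ^ [f [p [q n]]]]]]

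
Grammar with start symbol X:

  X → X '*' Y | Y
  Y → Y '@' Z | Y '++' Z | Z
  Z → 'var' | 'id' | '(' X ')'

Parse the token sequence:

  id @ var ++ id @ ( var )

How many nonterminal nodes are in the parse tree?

12

[X [Y [Y [Y [Y [Z id]] @ [Z var]] ++ [Z id]] @ [Z ( [X [Y [Z var]]] )]]]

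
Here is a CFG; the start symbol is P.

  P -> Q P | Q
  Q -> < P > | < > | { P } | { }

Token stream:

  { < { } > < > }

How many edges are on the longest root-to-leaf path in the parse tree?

6

[P [Q { [P [Q < [P [Q { }]] >] [P [Q < >]]] }]]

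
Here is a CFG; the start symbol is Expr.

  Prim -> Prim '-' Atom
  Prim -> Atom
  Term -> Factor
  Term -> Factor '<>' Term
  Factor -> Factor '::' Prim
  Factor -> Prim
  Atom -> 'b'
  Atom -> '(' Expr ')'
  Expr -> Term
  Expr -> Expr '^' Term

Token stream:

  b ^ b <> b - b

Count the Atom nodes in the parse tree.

[Expr [Expr [Term [Factor [Prim [Atom b]]]]] ^ [Term [Factor [Prim [Atom b]]] <> [Term [Factor [Prim [Prim [Atom b]] - [Atom b]]]]]]

4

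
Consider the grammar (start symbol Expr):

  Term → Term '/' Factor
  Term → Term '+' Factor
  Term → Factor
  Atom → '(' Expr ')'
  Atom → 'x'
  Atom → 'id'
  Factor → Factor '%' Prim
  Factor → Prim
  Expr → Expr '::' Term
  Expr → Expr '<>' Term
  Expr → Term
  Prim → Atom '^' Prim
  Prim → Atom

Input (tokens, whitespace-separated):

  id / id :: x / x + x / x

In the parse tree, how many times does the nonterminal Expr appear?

[Expr [Expr [Term [Term [Factor [Prim [Atom id]]]] / [Factor [Prim [Atom id]]]]] :: [Term [Term [Term [Term [Factor [Prim [Atom x]]]] / [Factor [Prim [Atom x]]]] + [Factor [Prim [Atom x]]]] / [Factor [Prim [Atom x]]]]]

2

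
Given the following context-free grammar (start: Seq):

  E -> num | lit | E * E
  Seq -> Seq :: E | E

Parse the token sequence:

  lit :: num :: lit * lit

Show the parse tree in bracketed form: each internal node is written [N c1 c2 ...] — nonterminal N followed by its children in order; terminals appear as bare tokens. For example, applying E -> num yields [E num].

Seq
Seq :: E
Seq :: E :: E
E :: E :: E
lit :: E :: E
lit :: num :: E
lit :: num :: E * E
lit :: num :: lit * E
lit :: num :: lit * lit

[Seq [Seq [Seq [E lit]] :: [E num]] :: [E [E lit] * [E lit]]]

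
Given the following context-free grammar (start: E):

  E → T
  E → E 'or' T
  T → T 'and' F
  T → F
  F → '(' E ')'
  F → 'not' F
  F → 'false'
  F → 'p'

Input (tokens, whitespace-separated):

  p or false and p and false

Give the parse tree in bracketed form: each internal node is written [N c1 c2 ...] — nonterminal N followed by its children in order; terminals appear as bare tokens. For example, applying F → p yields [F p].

E
E or T
T or T
F or T
p or T
p or T and F
p or T and F and F
p or F and F and F
p or false and F and F
p or false and p and F
p or false and p and false

[E [E [T [F p]]] or [T [T [T [F false]] and [F p]] and [F false]]]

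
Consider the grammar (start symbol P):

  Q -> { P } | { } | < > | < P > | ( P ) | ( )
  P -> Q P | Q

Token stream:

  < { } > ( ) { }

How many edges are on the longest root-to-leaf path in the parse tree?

4

[P [Q < [P [Q { }]] >] [P [Q ( )] [P [Q { }]]]]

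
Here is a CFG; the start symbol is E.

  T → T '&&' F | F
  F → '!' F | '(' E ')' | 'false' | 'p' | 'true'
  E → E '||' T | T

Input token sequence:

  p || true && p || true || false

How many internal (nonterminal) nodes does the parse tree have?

14

[E [E [E [E [T [F p]]] || [T [T [F true]] && [F p]]] || [T [F true]]] || [T [F false]]]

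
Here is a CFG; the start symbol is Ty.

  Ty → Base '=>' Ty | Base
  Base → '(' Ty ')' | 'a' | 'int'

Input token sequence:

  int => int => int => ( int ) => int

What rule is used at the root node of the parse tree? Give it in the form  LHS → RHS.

Ty → Base '=>' Ty

[Ty [Base int] => [Ty [Base int] => [Ty [Base int] => [Ty [Base ( [Ty [Base int]] )] => [Ty [Base int]]]]]]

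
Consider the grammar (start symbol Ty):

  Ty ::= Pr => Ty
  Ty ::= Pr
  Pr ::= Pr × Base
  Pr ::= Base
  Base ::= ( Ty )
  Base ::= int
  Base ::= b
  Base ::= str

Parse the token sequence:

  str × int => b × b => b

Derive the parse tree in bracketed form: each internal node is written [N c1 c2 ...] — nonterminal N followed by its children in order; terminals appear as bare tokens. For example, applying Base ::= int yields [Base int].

[Ty [Pr [Pr [Base str]] × [Base int]] => [Ty [Pr [Pr [Base b]] × [Base b]] => [Ty [Pr [Base b]]]]]

Ty
Pr => Ty
Pr × Base => Ty
Base × Base => Ty
str × Base => Ty
str × int => Ty
str × int => Pr => Ty
str × int => Pr × Base => Ty
str × int => Base × Base => Ty
str × int => b × Base => Ty
str × int => b × b => Ty
str × int => b × b => Pr
str × int => b × b => Base
str × int => b × b => b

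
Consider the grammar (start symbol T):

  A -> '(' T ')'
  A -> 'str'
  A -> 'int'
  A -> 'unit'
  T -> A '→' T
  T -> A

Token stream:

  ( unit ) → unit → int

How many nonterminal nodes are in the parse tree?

[T [A ( [T [A unit]] )] → [T [A unit] → [T [A int]]]]

8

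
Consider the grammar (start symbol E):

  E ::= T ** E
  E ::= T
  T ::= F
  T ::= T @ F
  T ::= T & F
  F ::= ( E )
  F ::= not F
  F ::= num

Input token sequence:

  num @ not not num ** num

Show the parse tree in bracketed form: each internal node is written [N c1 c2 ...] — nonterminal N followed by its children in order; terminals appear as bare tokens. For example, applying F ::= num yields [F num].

[E [T [T [F num]] @ [F not [F not [F num]]]] ** [E [T [F num]]]]

E
T ** E
T @ F ** E
F @ F ** E
num @ F ** E
num @ not F ** E
num @ not not F ** E
num @ not not num ** E
num @ not not num ** T
num @ not not num ** F
num @ not not num ** num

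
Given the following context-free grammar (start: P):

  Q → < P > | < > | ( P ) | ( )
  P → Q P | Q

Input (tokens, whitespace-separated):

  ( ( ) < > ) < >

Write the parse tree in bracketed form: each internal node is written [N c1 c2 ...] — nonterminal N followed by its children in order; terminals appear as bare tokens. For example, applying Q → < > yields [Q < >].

[P [Q ( [P [Q ( )] [P [Q < >]]] )] [P [Q < >]]]

P
Q P
( P ) P
( Q P ) P
( ( ) P ) P
( ( ) Q ) P
( ( ) < > ) P
( ( ) < > ) Q
( ( ) < > ) < >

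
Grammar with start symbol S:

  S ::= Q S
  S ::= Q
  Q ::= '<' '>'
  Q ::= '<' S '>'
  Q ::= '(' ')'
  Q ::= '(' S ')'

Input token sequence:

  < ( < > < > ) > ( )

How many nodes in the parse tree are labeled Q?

5

[S [Q < [S [Q ( [S [Q < >] [S [Q < >]]] )]] >] [S [Q ( )]]]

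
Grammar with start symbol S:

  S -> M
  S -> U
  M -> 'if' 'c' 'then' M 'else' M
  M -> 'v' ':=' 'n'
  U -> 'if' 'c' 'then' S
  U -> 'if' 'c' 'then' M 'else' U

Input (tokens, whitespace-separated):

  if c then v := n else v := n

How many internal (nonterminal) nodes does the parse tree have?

[S [M if c then [M v := n] else [M v := n]]]

4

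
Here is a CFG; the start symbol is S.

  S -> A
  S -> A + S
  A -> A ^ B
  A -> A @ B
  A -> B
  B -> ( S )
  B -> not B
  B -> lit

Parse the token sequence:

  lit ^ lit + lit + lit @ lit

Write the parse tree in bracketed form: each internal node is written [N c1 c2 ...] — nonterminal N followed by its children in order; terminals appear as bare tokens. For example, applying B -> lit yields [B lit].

[S [A [A [B lit]] ^ [B lit]] + [S [A [B lit]] + [S [A [A [B lit]] @ [B lit]]]]]

S
A + S
A ^ B + S
B ^ B + S
lit ^ B + S
lit ^ lit + S
lit ^ lit + A + S
lit ^ lit + B + S
lit ^ lit + lit + S
lit ^ lit + lit + A
lit ^ lit + lit + A @ B
lit ^ lit + lit + B @ B
lit ^ lit + lit + lit @ B
lit ^ lit + lit + lit @ lit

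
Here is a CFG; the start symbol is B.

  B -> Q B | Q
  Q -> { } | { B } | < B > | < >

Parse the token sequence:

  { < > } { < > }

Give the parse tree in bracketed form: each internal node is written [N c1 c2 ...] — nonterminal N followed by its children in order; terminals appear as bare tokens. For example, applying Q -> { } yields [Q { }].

B
Q B
{ B } B
{ Q } B
{ < > } B
{ < > } Q
{ < > } { B }
{ < > } { Q }
{ < > } { < > }

[B [Q { [B [Q < >]] }] [B [Q { [B [Q < >]] }]]]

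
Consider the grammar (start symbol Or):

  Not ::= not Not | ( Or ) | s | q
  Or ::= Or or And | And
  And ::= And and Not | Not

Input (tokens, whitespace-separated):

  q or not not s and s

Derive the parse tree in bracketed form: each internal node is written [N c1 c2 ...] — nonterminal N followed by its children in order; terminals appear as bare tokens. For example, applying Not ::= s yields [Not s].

[Or [Or [And [Not q]]] or [And [And [Not not [Not not [Not s]]]] and [Not s]]]

Or
Or or And
And or And
Not or And
q or And
q or And and Not
q or Not and Not
q or not Not and Not
q or not not Not and Not
q or not not s and Not
q or not not s and s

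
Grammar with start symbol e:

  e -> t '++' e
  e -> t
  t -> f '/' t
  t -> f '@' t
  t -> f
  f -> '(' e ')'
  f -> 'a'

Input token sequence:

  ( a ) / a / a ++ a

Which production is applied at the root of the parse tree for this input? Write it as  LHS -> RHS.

[e [t [f ( [e [t [f a]]] )] / [t [f a] / [t [f a]]]] ++ [e [t [f a]]]]

e -> t '++' e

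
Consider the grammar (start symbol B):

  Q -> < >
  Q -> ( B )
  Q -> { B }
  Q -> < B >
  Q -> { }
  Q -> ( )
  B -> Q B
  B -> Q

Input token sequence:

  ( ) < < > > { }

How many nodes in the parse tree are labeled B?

[B [Q ( )] [B [Q < [B [Q < >]] >] [B [Q { }]]]]

4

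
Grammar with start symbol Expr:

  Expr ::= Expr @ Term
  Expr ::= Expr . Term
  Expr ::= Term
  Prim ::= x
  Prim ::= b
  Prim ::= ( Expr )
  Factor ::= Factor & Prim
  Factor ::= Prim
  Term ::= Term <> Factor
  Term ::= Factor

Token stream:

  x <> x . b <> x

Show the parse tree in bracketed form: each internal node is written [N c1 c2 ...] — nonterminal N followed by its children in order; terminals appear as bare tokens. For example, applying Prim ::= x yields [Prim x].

[Expr [Expr [Term [Term [Factor [Prim x]]] <> [Factor [Prim x]]]] . [Term [Term [Factor [Prim b]]] <> [Factor [Prim x]]]]

Expr
Expr . Term
Term . Term
Term <> Factor . Term
Factor <> Factor . Term
Prim <> Factor . Term
x <> Factor . Term
x <> Prim . Term
x <> x . Term
x <> x . Term <> Factor
x <> x . Factor <> Factor
x <> x . Prim <> Factor
x <> x . b <> Factor
x <> x . b <> Prim
x <> x . b <> x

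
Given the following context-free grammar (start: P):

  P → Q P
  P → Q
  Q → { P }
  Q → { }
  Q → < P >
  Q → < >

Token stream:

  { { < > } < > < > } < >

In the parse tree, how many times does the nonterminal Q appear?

[P [Q { [P [Q { [P [Q < >]] }] [P [Q < >] [P [Q < >]]]] }] [P [Q < >]]]

6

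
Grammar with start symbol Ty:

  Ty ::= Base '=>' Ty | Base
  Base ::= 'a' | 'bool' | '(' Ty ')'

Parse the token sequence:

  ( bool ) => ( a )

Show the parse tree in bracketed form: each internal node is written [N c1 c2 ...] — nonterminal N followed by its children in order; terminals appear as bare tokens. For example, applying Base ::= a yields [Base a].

Ty
Base => Ty
( Ty ) => Ty
( Base ) => Ty
( bool ) => Ty
( bool ) => Base
( bool ) => ( Ty )
( bool ) => ( Base )
( bool ) => ( a )

[Ty [Base ( [Ty [Base bool]] )] => [Ty [Base ( [Ty [Base a]] )]]]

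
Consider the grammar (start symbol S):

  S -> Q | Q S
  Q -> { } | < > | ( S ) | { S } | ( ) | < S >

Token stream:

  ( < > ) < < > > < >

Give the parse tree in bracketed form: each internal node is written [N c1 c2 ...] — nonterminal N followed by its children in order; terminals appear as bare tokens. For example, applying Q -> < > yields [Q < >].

[S [Q ( [S [Q < >]] )] [S [Q < [S [Q < >]] >] [S [Q < >]]]]

S
Q S
( S ) S
( Q ) S
( < > ) S
( < > ) Q S
( < > ) < S > S
( < > ) < Q > S
( < > ) < < > > S
( < > ) < < > > Q
( < > ) < < > > < >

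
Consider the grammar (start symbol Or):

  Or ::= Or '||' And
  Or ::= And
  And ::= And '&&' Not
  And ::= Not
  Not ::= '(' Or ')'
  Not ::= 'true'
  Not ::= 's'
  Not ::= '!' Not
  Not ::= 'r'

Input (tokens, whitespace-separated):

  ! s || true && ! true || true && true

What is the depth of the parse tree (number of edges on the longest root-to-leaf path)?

6

[Or [Or [Or [And [Not ! [Not s]]]] || [And [And [Not true]] && [Not ! [Not true]]]] || [And [And [Not true]] && [Not true]]]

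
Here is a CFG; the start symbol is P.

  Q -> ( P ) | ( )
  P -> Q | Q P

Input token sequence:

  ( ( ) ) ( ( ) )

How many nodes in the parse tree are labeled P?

4

[P [Q ( [P [Q ( )]] )] [P [Q ( [P [Q ( )]] )]]]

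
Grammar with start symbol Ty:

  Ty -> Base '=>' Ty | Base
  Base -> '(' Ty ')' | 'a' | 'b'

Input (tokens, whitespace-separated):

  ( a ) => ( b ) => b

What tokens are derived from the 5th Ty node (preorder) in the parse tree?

b

[Ty [Base ( [Ty [Base a]] )] => [Ty [Base ( [Ty [Base b]] )] => [Ty [Base b]]]]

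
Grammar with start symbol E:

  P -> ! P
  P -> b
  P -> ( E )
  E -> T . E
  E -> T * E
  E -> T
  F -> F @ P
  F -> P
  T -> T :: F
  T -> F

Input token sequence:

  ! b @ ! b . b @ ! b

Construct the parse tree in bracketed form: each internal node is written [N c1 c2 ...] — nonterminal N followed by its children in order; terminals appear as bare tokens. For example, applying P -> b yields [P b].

[E [T [F [F [P ! [P b]]] @ [P ! [P b]]]] . [E [T [F [F [P b]] @ [P ! [P b]]]]]]

E
T . E
F . E
F @ P . E
P @ P . E
! P @ P . E
! b @ P . E
! b @ ! P . E
! b @ ! b . E
! b @ ! b . T
! b @ ! b . F
! b @ ! b . F @ P
! b @ ! b . P @ P
! b @ ! b . b @ P
! b @ ! b . b @ ! P
! b @ ! b . b @ ! b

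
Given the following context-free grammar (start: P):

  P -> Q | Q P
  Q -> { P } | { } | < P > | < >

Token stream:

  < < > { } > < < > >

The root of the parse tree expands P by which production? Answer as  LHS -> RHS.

P -> Q P

[P [Q < [P [Q < >] [P [Q { }]]] >] [P [Q < [P [Q < >]] >]]]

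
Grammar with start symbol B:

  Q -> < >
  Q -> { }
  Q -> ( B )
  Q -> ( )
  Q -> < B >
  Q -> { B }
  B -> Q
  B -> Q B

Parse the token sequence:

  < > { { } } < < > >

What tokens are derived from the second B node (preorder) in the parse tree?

[B [Q < >] [B [Q { [B [Q { }]] }] [B [Q < [B [Q < >]] >]]]]

{ { } } < < > >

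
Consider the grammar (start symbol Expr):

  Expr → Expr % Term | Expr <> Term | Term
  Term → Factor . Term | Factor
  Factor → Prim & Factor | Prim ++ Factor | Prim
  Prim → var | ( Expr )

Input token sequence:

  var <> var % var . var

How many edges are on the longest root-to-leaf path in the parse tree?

[Expr [Expr [Expr [Term [Factor [Prim var]]]] <> [Term [Factor [Prim var]]]] % [Term [Factor [Prim var]] . [Term [Factor [Prim var]]]]]

6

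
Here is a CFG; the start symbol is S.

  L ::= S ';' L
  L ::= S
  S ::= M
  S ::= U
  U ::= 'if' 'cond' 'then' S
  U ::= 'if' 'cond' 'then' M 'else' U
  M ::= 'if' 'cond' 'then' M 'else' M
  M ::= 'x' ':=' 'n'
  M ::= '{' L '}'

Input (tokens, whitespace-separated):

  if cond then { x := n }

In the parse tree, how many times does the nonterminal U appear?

1

[S [U if cond then [S [M { [L [S [M x := n]]] }]]]]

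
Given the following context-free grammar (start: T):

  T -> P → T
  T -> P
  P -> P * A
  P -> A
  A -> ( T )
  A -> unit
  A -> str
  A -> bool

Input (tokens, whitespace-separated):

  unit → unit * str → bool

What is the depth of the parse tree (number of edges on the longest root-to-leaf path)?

[T [P [A unit]] → [T [P [P [A unit]] * [A str]] → [T [P [A bool]]]]]

5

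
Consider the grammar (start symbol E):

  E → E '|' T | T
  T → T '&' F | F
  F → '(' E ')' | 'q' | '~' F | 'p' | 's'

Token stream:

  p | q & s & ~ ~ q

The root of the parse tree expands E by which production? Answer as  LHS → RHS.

E → E '|' T

[E [E [T [F p]]] | [T [T [T [F q]] & [F s]] & [F ~ [F ~ [F q]]]]]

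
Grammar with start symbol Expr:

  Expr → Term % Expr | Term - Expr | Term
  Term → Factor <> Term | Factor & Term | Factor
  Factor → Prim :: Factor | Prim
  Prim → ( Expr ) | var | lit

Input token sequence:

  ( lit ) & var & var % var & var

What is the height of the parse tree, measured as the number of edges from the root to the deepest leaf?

8

[Expr [Term [Factor [Prim ( [Expr [Term [Factor [Prim lit]]]] )]] & [Term [Factor [Prim var]] & [Term [Factor [Prim var]]]]] % [Expr [Term [Factor [Prim var]] & [Term [Factor [Prim var]]]]]]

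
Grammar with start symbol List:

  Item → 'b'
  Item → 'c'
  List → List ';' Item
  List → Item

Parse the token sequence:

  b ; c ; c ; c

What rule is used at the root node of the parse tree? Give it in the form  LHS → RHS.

[List [List [List [List [Item b]] ; [Item c]] ; [Item c]] ; [Item c]]

List → List ';' Item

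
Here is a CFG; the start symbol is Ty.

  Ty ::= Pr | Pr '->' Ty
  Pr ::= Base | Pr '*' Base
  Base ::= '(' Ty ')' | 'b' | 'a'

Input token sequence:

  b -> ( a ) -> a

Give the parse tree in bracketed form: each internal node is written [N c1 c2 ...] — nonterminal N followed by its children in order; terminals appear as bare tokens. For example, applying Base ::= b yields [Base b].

[Ty [Pr [Base b]] -> [Ty [Pr [Base ( [Ty [Pr [Base a]]] )]] -> [Ty [Pr [Base a]]]]]

Ty
Pr -> Ty
Base -> Ty
b -> Ty
b -> Pr -> Ty
b -> Base -> Ty
b -> ( Ty ) -> Ty
b -> ( Pr ) -> Ty
b -> ( Base ) -> Ty
b -> ( a ) -> Ty
b -> ( a ) -> Pr
b -> ( a ) -> Base
b -> ( a ) -> a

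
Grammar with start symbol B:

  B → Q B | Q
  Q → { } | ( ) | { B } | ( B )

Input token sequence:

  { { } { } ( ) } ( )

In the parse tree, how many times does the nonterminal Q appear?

[B [Q { [B [Q { }] [B [Q { }] [B [Q ( )]]]] }] [B [Q ( )]]]

5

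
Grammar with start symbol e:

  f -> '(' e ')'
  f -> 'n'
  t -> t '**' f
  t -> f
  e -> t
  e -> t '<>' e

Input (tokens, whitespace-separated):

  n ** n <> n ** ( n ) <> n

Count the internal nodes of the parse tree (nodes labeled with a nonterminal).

16

[e [t [t [f n]] ** [f n]] <> [e [t [t [f n]] ** [f ( [e [t [f n]]] )]] <> [e [t [f n]]]]]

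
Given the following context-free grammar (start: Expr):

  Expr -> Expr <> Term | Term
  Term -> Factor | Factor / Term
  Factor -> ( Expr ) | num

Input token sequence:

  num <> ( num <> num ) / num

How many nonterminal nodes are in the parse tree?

14

[Expr [Expr [Term [Factor num]]] <> [Term [Factor ( [Expr [Expr [Term [Factor num]]] <> [Term [Factor num]]] )] / [Term [Factor num]]]]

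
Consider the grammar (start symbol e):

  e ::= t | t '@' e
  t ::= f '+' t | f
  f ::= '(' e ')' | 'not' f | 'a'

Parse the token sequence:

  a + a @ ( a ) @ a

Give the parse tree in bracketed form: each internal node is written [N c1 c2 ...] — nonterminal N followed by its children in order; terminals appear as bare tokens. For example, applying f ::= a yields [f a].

[e [t [f a] + [t [f a]]] @ [e [t [f ( [e [t [f a]]] )]] @ [e [t [f a]]]]]

e
t @ e
f + t @ e
a + t @ e
a + f @ e
a + a @ e
a + a @ t @ e
a + a @ f @ e
a + a @ ( e ) @ e
a + a @ ( t ) @ e
a + a @ ( f ) @ e
a + a @ ( a ) @ e
a + a @ ( a ) @ t
a + a @ ( a ) @ f
a + a @ ( a ) @ a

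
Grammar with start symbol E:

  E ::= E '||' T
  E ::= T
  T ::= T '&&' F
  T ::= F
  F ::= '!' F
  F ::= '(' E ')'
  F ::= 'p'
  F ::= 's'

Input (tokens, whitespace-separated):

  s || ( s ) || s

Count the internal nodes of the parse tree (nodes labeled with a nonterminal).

12

[E [E [E [T [F s]]] || [T [F ( [E [T [F s]]] )]]] || [T [F s]]]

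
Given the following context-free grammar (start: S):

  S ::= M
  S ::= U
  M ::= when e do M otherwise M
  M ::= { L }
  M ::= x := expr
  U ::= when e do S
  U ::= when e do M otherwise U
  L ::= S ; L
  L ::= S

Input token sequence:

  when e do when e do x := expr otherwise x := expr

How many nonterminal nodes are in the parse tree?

[S [U when e do [S [M when e do [M x := expr] otherwise [M x := expr]]]]]

6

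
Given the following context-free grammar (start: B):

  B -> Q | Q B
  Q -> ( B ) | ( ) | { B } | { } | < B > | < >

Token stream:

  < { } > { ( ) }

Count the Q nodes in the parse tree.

[B [Q < [B [Q { }]] >] [B [Q { [B [Q ( )]] }]]]

4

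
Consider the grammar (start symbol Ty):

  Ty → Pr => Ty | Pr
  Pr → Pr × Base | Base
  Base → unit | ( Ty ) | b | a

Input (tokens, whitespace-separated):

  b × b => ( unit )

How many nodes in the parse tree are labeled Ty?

[Ty [Pr [Pr [Base b]] × [Base b]] => [Ty [Pr [Base ( [Ty [Pr [Base unit]]] )]]]]

3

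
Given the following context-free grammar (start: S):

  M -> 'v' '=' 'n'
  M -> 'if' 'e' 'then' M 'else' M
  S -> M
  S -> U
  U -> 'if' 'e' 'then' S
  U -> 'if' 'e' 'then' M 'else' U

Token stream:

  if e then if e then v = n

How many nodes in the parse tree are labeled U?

2

[S [U if e then [S [U if e then [S [M v = n]]]]]]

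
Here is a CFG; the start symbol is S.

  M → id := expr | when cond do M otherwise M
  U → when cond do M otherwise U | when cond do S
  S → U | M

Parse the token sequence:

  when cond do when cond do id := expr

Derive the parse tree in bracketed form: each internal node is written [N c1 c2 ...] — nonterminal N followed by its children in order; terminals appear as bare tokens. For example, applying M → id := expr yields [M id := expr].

S
U
when cond do S
when cond do U
when cond do when cond do S
when cond do when cond do M
when cond do when cond do id := expr

[S [U when cond do [S [U when cond do [S [M id := expr]]]]]]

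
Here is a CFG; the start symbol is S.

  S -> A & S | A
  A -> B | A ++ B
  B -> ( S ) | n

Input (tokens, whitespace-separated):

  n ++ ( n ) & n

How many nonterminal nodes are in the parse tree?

11

[S [A [A [B n]] ++ [B ( [S [A [B n]]] )]] & [S [A [B n]]]]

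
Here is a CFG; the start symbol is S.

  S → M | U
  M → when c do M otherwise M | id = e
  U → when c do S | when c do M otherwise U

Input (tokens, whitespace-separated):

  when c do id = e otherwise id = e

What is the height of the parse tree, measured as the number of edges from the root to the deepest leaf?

[S [M when c do [M id = e] otherwise [M id = e]]]

3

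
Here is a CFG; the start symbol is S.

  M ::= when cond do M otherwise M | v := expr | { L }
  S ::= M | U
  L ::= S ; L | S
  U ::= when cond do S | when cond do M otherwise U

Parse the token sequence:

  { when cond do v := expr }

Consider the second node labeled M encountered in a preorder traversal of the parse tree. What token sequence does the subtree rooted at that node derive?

v := expr

[S [M { [L [S [U when cond do [S [M v := expr]]]]] }]]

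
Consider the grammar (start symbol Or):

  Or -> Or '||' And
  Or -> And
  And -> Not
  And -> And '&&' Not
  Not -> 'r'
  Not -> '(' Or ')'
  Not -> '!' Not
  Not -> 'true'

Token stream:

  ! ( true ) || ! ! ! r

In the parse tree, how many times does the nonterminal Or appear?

[Or [Or [And [Not ! [Not ( [Or [And [Not true]]] )]]]] || [And [Not ! [Not ! [Not ! [Not r]]]]]]

3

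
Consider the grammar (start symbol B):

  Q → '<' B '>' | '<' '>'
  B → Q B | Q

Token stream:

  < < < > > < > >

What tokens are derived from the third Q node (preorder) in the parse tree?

< >

[B [Q < [B [Q < [B [Q < >]] >] [B [Q < >]]] >]]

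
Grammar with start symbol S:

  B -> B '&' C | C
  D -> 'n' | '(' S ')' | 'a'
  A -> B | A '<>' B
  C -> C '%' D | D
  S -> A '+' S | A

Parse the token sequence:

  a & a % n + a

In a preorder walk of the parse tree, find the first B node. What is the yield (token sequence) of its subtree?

[S [A [B [B [C [D a]]] & [C [C [D a]] % [D n]]]] + [S [A [B [C [D a]]]]]]

a & a % n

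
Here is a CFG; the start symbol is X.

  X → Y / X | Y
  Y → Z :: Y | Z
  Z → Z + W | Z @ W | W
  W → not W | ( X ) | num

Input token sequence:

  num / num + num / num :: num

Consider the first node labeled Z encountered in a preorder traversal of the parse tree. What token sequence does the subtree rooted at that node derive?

[X [Y [Z [W num]]] / [X [Y [Z [Z [W num]] + [W num]]] / [X [Y [Z [W num]] :: [Y [Z [W num]]]]]]]

num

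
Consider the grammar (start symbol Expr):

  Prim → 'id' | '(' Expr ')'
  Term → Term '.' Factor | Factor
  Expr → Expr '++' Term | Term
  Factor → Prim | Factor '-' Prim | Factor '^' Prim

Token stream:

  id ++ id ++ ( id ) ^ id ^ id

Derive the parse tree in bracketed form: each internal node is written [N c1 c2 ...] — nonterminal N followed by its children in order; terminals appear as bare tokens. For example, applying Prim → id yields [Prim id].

Expr
Expr ++ Term
Expr ++ Term ++ Term
Term ++ Term ++ Term
Factor ++ Term ++ Term
Prim ++ Term ++ Term
id ++ Term ++ Term
id ++ Factor ++ Term
id ++ Prim ++ Term
id ++ id ++ Term
id ++ id ++ Factor
id ++ id ++ Factor ^ Prim
id ++ id ++ Factor ^ Prim ^ Prim
id ++ id ++ Prim ^ Prim ^ Prim
id ++ id ++ ( Expr ) ^ Prim ^ Prim
id ++ id ++ ( Term ) ^ Prim ^ Prim
id ++ id ++ ( Factor ) ^ Prim ^ Prim
id ++ id ++ ( Prim ) ^ Prim ^ Prim
id ++ id ++ ( id ) ^ Prim ^ Prim
id ++ id ++ ( id ) ^ id ^ Prim
id ++ id ++ ( id ) ^ id ^ id

[Expr [Expr [Expr [Term [Factor [Prim id]]]] ++ [Term [Factor [Prim id]]]] ++ [Term [Factor [Factor [Factor [Prim ( [Expr [Term [Factor [Prim id]]]] )]] ^ [Prim id]] ^ [Prim id]]]]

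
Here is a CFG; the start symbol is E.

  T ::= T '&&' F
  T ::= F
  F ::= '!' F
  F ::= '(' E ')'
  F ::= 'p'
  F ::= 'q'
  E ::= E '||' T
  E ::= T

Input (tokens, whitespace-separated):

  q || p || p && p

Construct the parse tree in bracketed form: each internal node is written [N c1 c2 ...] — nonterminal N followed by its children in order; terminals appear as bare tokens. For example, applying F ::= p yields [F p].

E
E || T
E || T || T
T || T || T
F || T || T
q || T || T
q || F || T
q || p || T
q || p || T && F
q || p || F && F
q || p || p && F
q || p || p && p

[E [E [E [T [F q]]] || [T [F p]]] || [T [T [F p]] && [F p]]]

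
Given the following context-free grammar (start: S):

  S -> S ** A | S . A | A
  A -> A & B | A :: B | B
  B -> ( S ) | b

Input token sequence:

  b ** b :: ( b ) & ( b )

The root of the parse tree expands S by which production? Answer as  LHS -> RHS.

[S [S [A [B b]]] ** [A [A [A [B b]] :: [B ( [S [A [B b]]] )]] & [B ( [S [A [B b]]] )]]]

S -> S ** A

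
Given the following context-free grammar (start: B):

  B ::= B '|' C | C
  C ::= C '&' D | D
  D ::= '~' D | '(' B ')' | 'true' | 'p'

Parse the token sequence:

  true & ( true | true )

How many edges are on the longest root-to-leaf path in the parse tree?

[B [C [C [D true]] & [D ( [B [B [C [D true]]] | [C [D true]]] )]]]

7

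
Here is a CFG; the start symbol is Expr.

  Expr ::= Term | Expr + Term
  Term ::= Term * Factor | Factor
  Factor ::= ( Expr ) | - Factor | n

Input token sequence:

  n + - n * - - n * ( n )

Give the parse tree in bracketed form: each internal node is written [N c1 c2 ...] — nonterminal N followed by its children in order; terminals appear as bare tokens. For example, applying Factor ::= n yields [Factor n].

Expr
Expr + Term
Term + Term
Factor + Term
n + Term
n + Term * Factor
n + Term * Factor * Factor
n + Factor * Factor * Factor
n + - Factor * Factor * Factor
n + - n * Factor * Factor
n + - n * - Factor * Factor
n + - n * - - Factor * Factor
n + - n * - - n * Factor
n + - n * - - n * ( Expr )
n + - n * - - n * ( Term )
n + - n * - - n * ( Factor )
n + - n * - - n * ( n )

[Expr [Expr [Term [Factor n]]] + [Term [Term [Term [Factor - [Factor n]]] * [Factor - [Factor - [Factor n]]]] * [Factor ( [Expr [Term [Factor n]]] )]]]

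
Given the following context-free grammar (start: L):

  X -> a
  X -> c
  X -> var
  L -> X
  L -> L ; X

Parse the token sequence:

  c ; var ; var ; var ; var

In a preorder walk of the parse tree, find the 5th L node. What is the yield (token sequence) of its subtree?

c

[L [L [L [L [L [X c]] ; [X var]] ; [X var]] ; [X var]] ; [X var]]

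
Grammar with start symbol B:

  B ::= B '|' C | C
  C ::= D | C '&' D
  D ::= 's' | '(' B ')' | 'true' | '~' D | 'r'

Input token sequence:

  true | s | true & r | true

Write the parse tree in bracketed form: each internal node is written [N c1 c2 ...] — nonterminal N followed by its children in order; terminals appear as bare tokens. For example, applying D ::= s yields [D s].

B
B | C
B | C | C
B | C | C | C
C | C | C | C
D | C | C | C
true | C | C | C
true | D | C | C
true | s | C | C
true | s | C & D | C
true | s | D & D | C
true | s | true & D | C
true | s | true & r | C
true | s | true & r | D
true | s | true & r | true

[B [B [B [B [C [D true]]] | [C [D s]]] | [C [C [D true]] & [D r]]] | [C [D true]]]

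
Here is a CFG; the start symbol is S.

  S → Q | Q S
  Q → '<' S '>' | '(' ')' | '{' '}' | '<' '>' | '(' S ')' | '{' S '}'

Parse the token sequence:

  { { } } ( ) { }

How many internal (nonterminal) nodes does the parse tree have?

[S [Q { [S [Q { }]] }] [S [Q ( )] [S [Q { }]]]]

8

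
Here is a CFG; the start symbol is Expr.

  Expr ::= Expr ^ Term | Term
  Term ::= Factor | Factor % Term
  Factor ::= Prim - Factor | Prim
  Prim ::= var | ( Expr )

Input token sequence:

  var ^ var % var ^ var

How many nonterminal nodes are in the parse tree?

[Expr [Expr [Expr [Term [Factor [Prim var]]]] ^ [Term [Factor [Prim var]] % [Term [Factor [Prim var]]]]] ^ [Term [Factor [Prim var]]]]

15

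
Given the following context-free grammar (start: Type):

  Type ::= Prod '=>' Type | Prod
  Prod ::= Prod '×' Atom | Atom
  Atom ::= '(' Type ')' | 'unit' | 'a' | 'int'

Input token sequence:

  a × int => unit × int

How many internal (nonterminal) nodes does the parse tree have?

10

[Type [Prod [Prod [Atom a]] × [Atom int]] => [Type [Prod [Prod [Atom unit]] × [Atom int]]]]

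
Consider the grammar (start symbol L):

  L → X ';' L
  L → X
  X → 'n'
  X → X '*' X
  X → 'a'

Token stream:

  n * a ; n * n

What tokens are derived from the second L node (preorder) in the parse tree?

[L [X [X n] * [X a]] ; [L [X [X n] * [X n]]]]

n * n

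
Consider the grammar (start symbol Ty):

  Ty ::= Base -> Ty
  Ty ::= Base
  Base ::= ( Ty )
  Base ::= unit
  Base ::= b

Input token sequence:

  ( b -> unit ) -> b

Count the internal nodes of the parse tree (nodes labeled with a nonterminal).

[Ty [Base ( [Ty [Base b] -> [Ty [Base unit]]] )] -> [Ty [Base b]]]

8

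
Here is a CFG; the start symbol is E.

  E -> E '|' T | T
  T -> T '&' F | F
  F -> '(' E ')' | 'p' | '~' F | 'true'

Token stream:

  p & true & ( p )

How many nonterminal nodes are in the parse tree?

[E [T [T [T [F p]] & [F true]] & [F ( [E [T [F p]]] )]]]

10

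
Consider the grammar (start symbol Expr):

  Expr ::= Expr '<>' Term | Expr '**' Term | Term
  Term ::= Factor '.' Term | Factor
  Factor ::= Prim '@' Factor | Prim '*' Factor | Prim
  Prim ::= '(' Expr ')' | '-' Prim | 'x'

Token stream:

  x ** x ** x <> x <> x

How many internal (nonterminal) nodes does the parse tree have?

20

[Expr [Expr [Expr [Expr [Expr [Term [Factor [Prim x]]]] ** [Term [Factor [Prim x]]]] ** [Term [Factor [Prim x]]]] <> [Term [Factor [Prim x]]]] <> [Term [Factor [Prim x]]]]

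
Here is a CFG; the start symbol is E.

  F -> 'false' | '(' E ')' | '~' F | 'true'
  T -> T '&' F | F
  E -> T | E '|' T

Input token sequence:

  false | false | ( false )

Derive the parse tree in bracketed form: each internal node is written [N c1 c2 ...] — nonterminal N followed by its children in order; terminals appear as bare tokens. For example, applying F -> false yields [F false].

E
E | T
E | T | T
T | T | T
F | T | T
false | T | T
false | F | T
false | false | T
false | false | F
false | false | ( E )
false | false | ( T )
false | false | ( F )
false | false | ( false )

[E [E [E [T [F false]]] | [T [F false]]] | [T [F ( [E [T [F false]]] )]]]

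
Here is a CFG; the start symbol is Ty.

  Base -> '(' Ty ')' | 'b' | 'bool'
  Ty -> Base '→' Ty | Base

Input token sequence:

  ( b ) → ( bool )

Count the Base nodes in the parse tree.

[Ty [Base ( [Ty [Base b]] )] → [Ty [Base ( [Ty [Base bool]] )]]]

4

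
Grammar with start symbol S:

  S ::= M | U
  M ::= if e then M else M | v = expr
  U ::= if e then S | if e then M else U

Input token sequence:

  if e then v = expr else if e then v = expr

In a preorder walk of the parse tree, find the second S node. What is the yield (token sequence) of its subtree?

v = expr

[S [U if e then [M v = expr] else [U if e then [S [M v = expr]]]]]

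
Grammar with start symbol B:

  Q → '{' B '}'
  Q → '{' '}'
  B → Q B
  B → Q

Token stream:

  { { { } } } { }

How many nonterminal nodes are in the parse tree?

8

[B [Q { [B [Q { [B [Q { }]] }]] }] [B [Q { }]]]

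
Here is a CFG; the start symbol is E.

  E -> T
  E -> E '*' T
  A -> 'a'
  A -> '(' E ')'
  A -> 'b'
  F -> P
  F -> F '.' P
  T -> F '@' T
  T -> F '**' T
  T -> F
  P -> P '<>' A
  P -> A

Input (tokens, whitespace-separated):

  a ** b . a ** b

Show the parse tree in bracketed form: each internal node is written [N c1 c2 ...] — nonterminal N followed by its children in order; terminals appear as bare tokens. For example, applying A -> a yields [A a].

[E [T [F [P [A a]]] ** [T [F [F [P [A b]]] . [P [A a]]] ** [T [F [P [A b]]]]]]]

E
T
F ** T
P ** T
A ** T
a ** T
a ** F ** T
a ** F . P ** T
a ** P . P ** T
a ** A . P ** T
a ** b . P ** T
a ** b . A ** T
a ** b . a ** T
a ** b . a ** F
a ** b . a ** P
a ** b . a ** A
a ** b . a ** b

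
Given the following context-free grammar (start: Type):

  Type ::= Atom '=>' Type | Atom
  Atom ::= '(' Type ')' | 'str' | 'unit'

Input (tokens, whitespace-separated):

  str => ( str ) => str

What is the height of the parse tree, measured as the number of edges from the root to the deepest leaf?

5

[Type [Atom str] => [Type [Atom ( [Type [Atom str]] )] => [Type [Atom str]]]]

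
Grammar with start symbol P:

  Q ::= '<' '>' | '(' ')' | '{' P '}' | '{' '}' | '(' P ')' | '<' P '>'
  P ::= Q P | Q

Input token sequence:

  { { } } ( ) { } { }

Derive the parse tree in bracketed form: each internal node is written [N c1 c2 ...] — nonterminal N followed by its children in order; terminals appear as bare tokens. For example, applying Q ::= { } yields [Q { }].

[P [Q { [P [Q { }]] }] [P [Q ( )] [P [Q { }] [P [Q { }]]]]]

P
Q P
{ P } P
{ Q } P
{ { } } P
{ { } } Q P
{ { } } ( ) P
{ { } } ( ) Q P
{ { } } ( ) { } P
{ { } } ( ) { } Q
{ { } } ( ) { } { }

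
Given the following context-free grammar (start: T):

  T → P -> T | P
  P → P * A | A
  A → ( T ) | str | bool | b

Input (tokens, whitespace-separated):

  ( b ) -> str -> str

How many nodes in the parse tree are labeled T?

[T [P [A ( [T [P [A b]]] )]] -> [T [P [A str]] -> [T [P [A str]]]]]

4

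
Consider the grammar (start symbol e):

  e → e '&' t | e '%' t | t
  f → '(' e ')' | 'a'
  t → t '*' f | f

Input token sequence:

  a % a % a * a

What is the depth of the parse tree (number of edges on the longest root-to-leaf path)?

[e [e [e [t [f a]]] % [t [f a]]] % [t [t [f a]] * [f a]]]

5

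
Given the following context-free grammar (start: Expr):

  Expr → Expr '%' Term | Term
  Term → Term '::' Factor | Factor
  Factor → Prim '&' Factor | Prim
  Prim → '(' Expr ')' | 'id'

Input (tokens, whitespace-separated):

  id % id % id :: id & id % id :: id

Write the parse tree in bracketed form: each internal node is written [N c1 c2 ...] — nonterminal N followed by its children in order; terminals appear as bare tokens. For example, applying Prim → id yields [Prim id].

[Expr [Expr [Expr [Expr [Term [Factor [Prim id]]]] % [Term [Factor [Prim id]]]] % [Term [Term [Factor [Prim id]]] :: [Factor [Prim id] & [Factor [Prim id]]]]] % [Term [Term [Factor [Prim id]]] :: [Factor [Prim id]]]]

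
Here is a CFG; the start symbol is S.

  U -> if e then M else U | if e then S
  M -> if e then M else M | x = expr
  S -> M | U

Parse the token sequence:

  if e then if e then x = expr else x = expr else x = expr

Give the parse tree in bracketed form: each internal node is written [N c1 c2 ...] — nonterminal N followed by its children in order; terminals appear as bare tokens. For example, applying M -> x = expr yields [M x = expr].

S
M
if e then M else M
if e then if e then M else M else M
if e then if e then x = expr else M else M
if e then if e then x = expr else x = expr else M
if e then if e then x = expr else x = expr else x = expr

[S [M if e then [M if e then [M x = expr] else [M x = expr]] else [M x = expr]]]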